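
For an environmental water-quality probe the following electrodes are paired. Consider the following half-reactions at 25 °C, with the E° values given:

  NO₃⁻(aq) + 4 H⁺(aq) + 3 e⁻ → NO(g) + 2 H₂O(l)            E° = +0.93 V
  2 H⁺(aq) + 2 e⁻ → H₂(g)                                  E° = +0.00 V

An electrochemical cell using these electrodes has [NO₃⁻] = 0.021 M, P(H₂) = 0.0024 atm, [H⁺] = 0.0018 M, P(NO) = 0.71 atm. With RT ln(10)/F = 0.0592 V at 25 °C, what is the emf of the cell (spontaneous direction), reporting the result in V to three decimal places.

NO₃⁻/NO is the cathode (higher E°), H⁺/H₂ the anode: E°cell = +0.93 − (+0.00) = +0.93 V, n = 6.
Overall: 2 NO₃⁻(aq) + 2 H⁺(aq) + 3 H₂(g) → 2 NO(g) + 4 H₂O(l)
Q = P(NO)^2 / ([NO₃⁻]^2·[H⁺]^2·P(H₂)^3); log Q = 16.407.
E = E° − (0.0592/n) log Q = +0.93 − (0.0592/6)(16.407) = +0.768 V.

+0.768 V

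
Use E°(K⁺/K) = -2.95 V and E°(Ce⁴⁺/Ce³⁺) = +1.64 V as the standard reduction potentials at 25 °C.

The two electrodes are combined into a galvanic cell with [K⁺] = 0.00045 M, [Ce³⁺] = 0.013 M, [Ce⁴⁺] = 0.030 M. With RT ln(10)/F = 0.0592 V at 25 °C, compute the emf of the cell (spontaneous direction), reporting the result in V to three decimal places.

Ce⁴⁺/Ce³⁺ is the cathode (higher E°), K⁺/K the anode: E°cell = +1.64 − (-2.95) = +4.59 V, n = 1.
Overall: Ce⁴⁺(aq) + K(s) → Ce³⁺(aq) + K⁺(aq)
Q = [Ce³⁺]·[K⁺] / ([Ce⁴⁺]); log Q = -3.710.
E = E° − (0.0592/n) log Q = +4.59 − (0.0592/1)(-3.710) = +4.810 V.

+4.810 V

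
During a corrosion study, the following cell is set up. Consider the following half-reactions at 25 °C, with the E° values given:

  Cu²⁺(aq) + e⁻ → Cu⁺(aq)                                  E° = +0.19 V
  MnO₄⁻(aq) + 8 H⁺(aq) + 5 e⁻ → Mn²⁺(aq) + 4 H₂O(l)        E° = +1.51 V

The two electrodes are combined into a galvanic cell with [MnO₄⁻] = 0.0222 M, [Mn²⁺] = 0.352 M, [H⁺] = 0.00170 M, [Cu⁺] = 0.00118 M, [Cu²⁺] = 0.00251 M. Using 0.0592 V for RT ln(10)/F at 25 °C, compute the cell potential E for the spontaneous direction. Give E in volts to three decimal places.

+1.024 V

MnO₄⁻/Mn²⁺ is the cathode (higher E°), Cu²⁺/Cu⁺ the anode: E°cell = +1.51 − (+0.19) = +1.32 V, n = 5.
Overall: MnO₄⁻(aq) + 8 H⁺(aq) + 5 Cu⁺(aq) → Mn²⁺(aq) + 4 H₂O(l) + 5 Cu²⁺(aq)
Q = [Mn²⁺]·[Cu²⁺]^5 / ([MnO₄⁻]·[H⁺]^8·[Cu⁺]^5); log Q = 24.996.
E = E° − (0.0592/n) log Q = +1.32 − (0.0592/5)(24.996) = +1.024 V.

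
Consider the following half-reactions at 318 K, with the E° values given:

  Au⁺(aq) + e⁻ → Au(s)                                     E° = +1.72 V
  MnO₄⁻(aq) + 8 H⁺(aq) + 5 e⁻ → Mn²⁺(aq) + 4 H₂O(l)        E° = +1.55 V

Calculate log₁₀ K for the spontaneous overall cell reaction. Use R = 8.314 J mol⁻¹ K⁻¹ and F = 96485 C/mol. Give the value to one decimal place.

Cathode: Au⁺/Au; anode: MnO₄⁻/Mn²⁺. E°cell = (+1.72) − (+1.55) = +0.17 V, with n = 5.
ΔG° = −nFE° = −RT ln K, so ln K = nFE°/(RT) = (5)(96485)(+0.17) / ((8.314)(318)) = 31.020.
log₁₀ K = 31.020 / ln 10 = 13.5.

13.5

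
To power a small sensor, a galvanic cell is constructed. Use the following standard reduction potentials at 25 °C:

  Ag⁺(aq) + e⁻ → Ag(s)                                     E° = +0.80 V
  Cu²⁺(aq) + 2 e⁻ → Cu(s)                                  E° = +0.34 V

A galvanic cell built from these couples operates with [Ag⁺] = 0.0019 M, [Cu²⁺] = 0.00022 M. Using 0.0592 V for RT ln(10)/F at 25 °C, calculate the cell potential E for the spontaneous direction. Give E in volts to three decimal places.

+0.407 V

Ag⁺/Ag is the cathode (higher E°), Cu²⁺/Cu the anode: E°cell = +0.80 − (+0.34) = +0.46 V, n = 2.
Overall: 2 Ag⁺(aq) + Cu(s) → 2 Ag(s) + Cu²⁺(aq)
Q = [Cu²⁺] / ([Ag⁺]^2); log Q = 1.785.
E = E° − (0.0592/n) log Q = +0.46 − (0.0592/2)(1.785) = +0.407 V.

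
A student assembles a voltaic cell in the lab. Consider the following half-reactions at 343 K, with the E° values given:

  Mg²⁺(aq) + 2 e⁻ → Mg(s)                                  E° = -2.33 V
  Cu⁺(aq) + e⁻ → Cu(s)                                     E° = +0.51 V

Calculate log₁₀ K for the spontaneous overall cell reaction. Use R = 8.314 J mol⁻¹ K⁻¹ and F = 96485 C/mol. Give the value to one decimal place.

Cathode: Cu⁺/Cu; anode: Mg²⁺/Mg. E°cell = (+0.51) − (-2.33) = +2.84 V, with n = 2.
ΔG° = −nFE° = −RT ln K, so ln K = nFE°/(RT) = (2)(96485)(+2.84) / ((8.314)(343)) = 192.178.
log₁₀ K = 192.178 / ln 10 = 83.5.

83.5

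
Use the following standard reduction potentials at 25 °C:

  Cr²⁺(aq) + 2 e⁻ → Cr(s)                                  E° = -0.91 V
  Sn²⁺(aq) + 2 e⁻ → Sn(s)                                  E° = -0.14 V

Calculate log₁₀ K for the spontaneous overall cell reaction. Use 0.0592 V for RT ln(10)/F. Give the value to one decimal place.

26.0

Cathode: Sn²⁺/Sn; anode: Cr²⁺/Cr. E°cell = +0.77 V, n = 2.
log K = nE°cell / 0.0592 = (2)(+0.77) / 0.0592 = 26.0.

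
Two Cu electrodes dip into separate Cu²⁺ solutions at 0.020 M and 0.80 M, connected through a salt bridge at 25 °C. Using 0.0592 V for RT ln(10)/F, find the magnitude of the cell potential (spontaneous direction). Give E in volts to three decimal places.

For a concentration cell E°cell = 0. The 0.80 M side is the cathode (reduction is favoured where [Cu²⁺] is higher).
With n = 2, E = −(0.0592/2) log([Cu²⁺]ₐₙ/[Cu²⁺]꜀ₐₜ) = −(0.0592/2) log(0.02/0.8) = −(0.0592/2)(-1.602) = +0.047 V.

+0.047 V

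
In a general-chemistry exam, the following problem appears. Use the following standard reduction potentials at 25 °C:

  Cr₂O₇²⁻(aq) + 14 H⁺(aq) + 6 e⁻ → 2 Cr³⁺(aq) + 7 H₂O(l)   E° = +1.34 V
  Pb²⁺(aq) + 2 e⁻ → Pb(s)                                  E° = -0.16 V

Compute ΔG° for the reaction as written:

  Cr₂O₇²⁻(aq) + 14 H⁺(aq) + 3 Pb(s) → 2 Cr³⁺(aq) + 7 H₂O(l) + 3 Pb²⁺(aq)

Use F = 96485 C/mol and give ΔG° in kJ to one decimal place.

-868.4 kJ

As written, Cr₂O₇²⁻/Cr³⁺ is reduced (cathode) and Pb²⁺/Pb is oxidised (anode), so E°cell = (+1.34) − (-0.16) = +1.50 V.
Balancing electrons gives n = 6.
ΔG° = −nFE° = −(6)(96485)(+1.50) = -868,365 J = -868.4 kJ.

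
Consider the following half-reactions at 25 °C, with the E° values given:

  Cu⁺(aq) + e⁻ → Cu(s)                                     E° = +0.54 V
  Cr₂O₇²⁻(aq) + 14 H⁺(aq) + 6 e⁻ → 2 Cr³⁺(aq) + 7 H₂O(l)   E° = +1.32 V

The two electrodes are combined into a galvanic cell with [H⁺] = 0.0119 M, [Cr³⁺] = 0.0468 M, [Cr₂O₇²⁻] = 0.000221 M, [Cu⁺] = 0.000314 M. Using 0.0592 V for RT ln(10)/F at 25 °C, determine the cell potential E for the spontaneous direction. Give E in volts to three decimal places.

+0.712 V

Cr₂O₇²⁻/Cr³⁺ is the cathode (higher E°), Cu⁺/Cu the anode: E°cell = +1.32 − (+0.54) = +0.78 V, n = 6.
Overall: Cr₂O₇²⁻(aq) + 14 H⁺(aq) + 6 Cu(s) → 2 Cr³⁺(aq) + 7 H₂O(l) + 6 Cu⁺(aq)
Q = [Cr³⁺]^2·[Cu⁺]^6 / ([Cr₂O₇²⁻]·[H⁺]^14); log Q = 6.920.
E = E° − (0.0592/n) log Q = +0.78 − (0.0592/6)(6.920) = +0.712 V.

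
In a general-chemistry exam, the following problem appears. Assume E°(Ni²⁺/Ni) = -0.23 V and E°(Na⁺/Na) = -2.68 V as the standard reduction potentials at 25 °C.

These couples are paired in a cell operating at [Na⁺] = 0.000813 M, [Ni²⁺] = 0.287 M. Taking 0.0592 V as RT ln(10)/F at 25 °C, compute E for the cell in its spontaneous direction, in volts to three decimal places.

+2.617 V

Ni²⁺/Ni is the cathode (higher E°), Na⁺/Na the anode: E°cell = -0.23 − (-2.68) = +2.45 V, n = 2.
Overall: Ni²⁺(aq) + 2 Na(s) → Ni(s) + 2 Na⁺(aq)
Q = [Na⁺]^2 / ([Ni²⁺]); log Q = -5.638.
E = E° − (0.0592/n) log Q = +2.45 − (0.0592/2)(-5.638) = +2.617 V.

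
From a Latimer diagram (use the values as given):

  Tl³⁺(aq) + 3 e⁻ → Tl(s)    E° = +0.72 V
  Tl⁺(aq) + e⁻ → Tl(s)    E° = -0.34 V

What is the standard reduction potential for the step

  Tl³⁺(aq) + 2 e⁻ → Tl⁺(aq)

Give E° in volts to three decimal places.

+1.250 V

Sequential free energies add, so n₃E°₃ = n₁E°₁ + n₂E°₂.
With n₃ = 3, and the known step contributing 1×(-0.34) V, the unknown satisfies 2·E° = 3×(+0.72) − 1×(-0.34) = +2.500.
E° = +2.500 / 2 = +1.250 V.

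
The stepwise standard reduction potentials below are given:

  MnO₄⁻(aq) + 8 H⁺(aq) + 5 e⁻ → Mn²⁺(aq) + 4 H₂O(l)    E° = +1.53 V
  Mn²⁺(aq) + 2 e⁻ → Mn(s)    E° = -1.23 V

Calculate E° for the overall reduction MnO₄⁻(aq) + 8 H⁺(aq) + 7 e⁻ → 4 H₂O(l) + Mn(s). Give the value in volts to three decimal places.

+0.741 V

Adding the free-energy changes (−nFE°) of the two steps gives −n₃FE°₃ = −n₁FE°₁ − n₂FE°₂.
E°₃ = (5×+1.53 + 2×-1.23) / 7 = (+5.190) / 7 = +0.741 V.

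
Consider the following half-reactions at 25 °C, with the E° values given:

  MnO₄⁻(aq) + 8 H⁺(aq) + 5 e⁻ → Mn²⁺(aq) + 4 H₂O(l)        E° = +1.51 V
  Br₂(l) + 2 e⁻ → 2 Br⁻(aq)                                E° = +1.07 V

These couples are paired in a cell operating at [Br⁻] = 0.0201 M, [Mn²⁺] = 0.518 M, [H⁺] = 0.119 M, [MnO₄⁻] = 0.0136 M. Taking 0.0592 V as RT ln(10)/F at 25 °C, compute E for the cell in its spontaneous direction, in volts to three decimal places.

+0.233 V

MnO₄⁻/Mn²⁺ is the cathode (higher E°), Br₂/Br⁻ the anode: E°cell = +1.51 − (+1.07) = +0.44 V, n = 10.
Overall: 2 MnO₄⁻(aq) + 16 H⁺(aq) + 10 Br⁻(aq) → 2 Mn²⁺(aq) + 8 H₂O(l) + 5 Br₂(l)
Q = [Mn²⁺]^2 / ([MnO₄⁻]^2·[H⁺]^16·[Br⁻]^10); log Q = 34.921.
E = E° − (0.0592/n) log Q = +0.44 − (0.0592/10)(34.921) = +0.233 V.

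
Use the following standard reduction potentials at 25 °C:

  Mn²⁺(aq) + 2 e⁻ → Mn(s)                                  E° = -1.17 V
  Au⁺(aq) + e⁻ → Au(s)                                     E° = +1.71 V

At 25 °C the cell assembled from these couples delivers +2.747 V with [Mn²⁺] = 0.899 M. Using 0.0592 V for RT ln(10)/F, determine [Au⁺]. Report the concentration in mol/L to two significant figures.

Au⁺/Au is the cathode, Mn²⁺/Mn the anode: E°cell = +2.88 V, n = 2.
Overall reaction: 2 Au⁺(aq) + Mn(s) → 2 Au(s) + Mn²⁺(aq); Q = [Mn²⁺]^1/[Au⁺]^2.
From E = E° − (0.0592/n) log Q: log Q = (E° − E)·n/0.0592 = (+2.88 − (+2.747))·2/0.0592 = 4.4932.
So 2·log[Au⁺] = 1·log(0.899) − log Q = -0.0462 − (4.4932) = -4.5394; log[Au⁺] = -4.5394 / 2 = -2.2697; [Au⁺] = 10^(-2.2697) ≈ 0.0054 M.

0.0054 M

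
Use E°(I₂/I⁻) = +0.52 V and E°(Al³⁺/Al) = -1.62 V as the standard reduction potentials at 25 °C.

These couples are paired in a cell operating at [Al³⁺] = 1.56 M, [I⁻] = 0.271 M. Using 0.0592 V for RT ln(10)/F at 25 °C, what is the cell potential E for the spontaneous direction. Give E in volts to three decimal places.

I₂/I⁻ is the cathode (higher E°), Al³⁺/Al the anode: E°cell = +0.52 − (-1.62) = +2.14 V, n = 6.
Overall: 3 I₂(s) + 2 Al(s) → 6 I⁻(aq) + 2 Al³⁺(aq)
Q = [I⁻]^6·[Al³⁺]^2; log Q = -3.016.
E = E° − (0.0592/n) log Q = +2.14 − (0.0592/6)(-3.016) = +2.170 V.

+2.170 V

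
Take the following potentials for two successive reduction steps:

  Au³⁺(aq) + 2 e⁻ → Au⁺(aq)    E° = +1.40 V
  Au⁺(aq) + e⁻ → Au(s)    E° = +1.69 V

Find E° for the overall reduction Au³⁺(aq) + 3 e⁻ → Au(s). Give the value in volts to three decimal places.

+1.497 V

Standard free energies of sequential steps add: ΔG°₃ = ΔG°₁ + ΔG°₂, so n₃E°₃ = n₁E°₁ + n₂E°₂.
E°₃ = (2×+1.40 + 1×+1.69) / 3 = (+4.490) / 3 = +1.497 V.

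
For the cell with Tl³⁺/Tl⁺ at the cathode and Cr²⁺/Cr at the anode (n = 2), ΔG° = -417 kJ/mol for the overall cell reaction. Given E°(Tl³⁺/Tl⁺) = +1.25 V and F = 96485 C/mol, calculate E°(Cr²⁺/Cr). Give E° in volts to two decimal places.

-0.91 V

E°cell = −ΔG°/(nF) = −(-417×10³)/((2)(96485)) = +2.161 V.
Since Tl³⁺/Tl⁺ is the cathode and Cr²⁺/Cr the anode, E°cell = E°(Tl³⁺/Tl⁺) − E°(Cr²⁺/Cr).
So E°(Cr²⁺/Cr) = E°(Tl³⁺/Tl⁺) − E°cell = (+1.25) − (+2.161) = -0.91 V.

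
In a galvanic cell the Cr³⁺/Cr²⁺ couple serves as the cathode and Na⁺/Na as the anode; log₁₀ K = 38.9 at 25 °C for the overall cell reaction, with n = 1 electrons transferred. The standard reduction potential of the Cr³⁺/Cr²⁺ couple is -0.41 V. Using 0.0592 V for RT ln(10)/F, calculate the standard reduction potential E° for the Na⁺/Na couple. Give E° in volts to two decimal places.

E°cell = (0.0592/n)·log K = (0.0592/1)(38.9) = +2.303 V.
Since Cr³⁺/Cr²⁺ is the cathode and Na⁺/Na the anode, E°cell = E°(Cr³⁺/Cr²⁺) − E°(Na⁺/Na).
So E°(Na⁺/Na) = E°(Cr³⁺/Cr²⁺) − E°cell = (-0.41) − (+2.303) = -2.71 V.

-2.71 V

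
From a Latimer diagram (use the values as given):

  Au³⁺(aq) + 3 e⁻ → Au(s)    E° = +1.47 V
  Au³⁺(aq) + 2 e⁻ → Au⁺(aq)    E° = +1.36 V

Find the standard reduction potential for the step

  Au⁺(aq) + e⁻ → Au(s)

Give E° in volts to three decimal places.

+1.690 V

Sequential free energies add, so n₃E°₃ = n₁E°₁ + n₂E°₂.
With n₃ = 3, and the known step contributing 2×(+1.36) V, the unknown satisfies 1·E° = 3×(+1.47) − 2×(+1.36) = +1.690.
E° = +1.690 / 1 = +1.690 V.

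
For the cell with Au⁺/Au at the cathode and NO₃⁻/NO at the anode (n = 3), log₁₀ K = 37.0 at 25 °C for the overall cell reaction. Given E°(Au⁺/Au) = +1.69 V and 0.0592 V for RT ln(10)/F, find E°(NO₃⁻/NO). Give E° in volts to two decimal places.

+0.96 V

E°cell = (0.0592/n)·log K = (0.0592/3)(37.0) = +0.730 V.
Since Au⁺/Au is the cathode and NO₃⁻/NO the anode, E°cell = E°(Au⁺/Au) − E°(NO₃⁻/NO).
So E°(NO₃⁻/NO) = E°(Au⁺/Au) − E°cell = (+1.69) − (+0.730) = +0.96 V.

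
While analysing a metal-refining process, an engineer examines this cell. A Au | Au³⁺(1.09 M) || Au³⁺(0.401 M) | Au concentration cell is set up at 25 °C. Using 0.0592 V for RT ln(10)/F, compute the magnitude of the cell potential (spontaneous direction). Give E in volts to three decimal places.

+0.009 V

For a concentration cell E°cell = 0. The 1.09 M side is the cathode (reduction is favoured where [Au³⁺] is higher).
With n = 3, E = −(0.0592/3) log([Au³⁺]ₐₙ/[Au³⁺]꜀ₐₜ) = −(0.0592/3) log(0.401/1.09) = −(0.0592/3)(-0.434) = +0.009 V.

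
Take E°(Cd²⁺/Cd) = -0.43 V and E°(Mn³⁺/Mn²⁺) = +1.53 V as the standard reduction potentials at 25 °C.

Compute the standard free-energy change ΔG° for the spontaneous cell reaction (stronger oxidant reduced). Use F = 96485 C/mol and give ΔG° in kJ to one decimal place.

-378.2 kJ

Mn³⁺/Mn²⁺ (E° = +1.53 V) is the cathode; Cd²⁺/Cd (E° = -0.43 V) is the anode, so E°cell = +1.96 V.
Balancing electrons gives n = 2 (lcm of 1 and 2).
ΔG° = −nFE° = −(2)(96485)(+1.96) = -378,221 J = -378.2 kJ.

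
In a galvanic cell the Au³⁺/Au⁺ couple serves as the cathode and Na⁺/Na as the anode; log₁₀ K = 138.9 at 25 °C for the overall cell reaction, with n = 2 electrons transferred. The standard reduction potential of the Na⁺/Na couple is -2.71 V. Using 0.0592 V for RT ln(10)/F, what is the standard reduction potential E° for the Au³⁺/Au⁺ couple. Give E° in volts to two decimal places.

+1.40 V

E°cell = (0.0592/n)·log K = (0.0592/2)(138.9) = +4.111 V.
Since Au³⁺/Au⁺ is the cathode and Na⁺/Na the anode, E°cell = E°(Au³⁺/Au⁺) − E°(Na⁺/Na).
So E°(Au³⁺/Au⁺) = E°cell + E°(Na⁺/Na) = +4.111 + (-2.71) = +1.40 V.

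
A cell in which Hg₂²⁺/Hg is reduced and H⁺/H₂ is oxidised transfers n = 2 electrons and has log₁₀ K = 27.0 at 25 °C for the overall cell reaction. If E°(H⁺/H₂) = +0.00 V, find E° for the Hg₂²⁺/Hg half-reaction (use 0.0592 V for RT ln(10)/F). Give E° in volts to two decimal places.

E°cell = (0.0592/n)·log K = (0.0592/2)(27.0) = +0.799 V.
Since Hg₂²⁺/Hg is the cathode and H⁺/H₂ the anode, E°cell = E°(Hg₂²⁺/Hg) − E°(H⁺/H₂).
So E°(Hg₂²⁺/Hg) = E°cell + E°(H⁺/H₂) = +0.799 + (+0.00) = +0.80 V.

+0.80 V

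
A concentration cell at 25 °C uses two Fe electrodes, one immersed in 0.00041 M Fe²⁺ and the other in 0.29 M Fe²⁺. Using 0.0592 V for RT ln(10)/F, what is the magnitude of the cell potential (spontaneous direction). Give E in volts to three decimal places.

For a concentration cell E°cell = 0. The 0.29 M side is the cathode (reduction is favoured where [Fe²⁺] is higher).
With n = 2, E = −(0.0592/2) log([Fe²⁺]ₐₙ/[Fe²⁺]꜀ₐₜ) = −(0.0592/2) log(0.00041/0.29) = −(0.0592/2)(-2.850) = +0.084 V.

+0.084 V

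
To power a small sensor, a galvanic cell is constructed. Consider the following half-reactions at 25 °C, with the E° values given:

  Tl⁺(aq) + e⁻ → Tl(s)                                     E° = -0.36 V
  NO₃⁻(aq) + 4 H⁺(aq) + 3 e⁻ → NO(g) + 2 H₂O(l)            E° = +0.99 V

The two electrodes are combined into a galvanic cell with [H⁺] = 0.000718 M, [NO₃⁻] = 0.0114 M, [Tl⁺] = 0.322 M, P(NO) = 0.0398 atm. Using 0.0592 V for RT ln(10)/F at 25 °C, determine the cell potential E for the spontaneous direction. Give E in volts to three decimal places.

+1.120 V

NO₃⁻/NO is the cathode (higher E°), Tl⁺/Tl the anode: E°cell = +0.99 − (-0.36) = +1.35 V, n = 3.
Overall: NO₃⁻(aq) + 4 H⁺(aq) + 3 Tl(s) → NO(g) + 2 H₂O(l) + 3 Tl⁺(aq)
Q = P(NO)·[Tl⁺]^3 / ([NO₃⁻]·[H⁺]^4); log Q = 11.642.
E = E° − (0.0592/n) log Q = +1.35 − (0.0592/3)(11.642) = +1.120 V.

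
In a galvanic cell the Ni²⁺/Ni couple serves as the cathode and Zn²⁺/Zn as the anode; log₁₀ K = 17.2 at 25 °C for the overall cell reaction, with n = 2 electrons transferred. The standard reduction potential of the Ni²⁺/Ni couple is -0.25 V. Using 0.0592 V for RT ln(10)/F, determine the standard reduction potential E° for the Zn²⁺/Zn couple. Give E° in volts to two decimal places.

E°cell = (0.0592/n)·log K = (0.0592/2)(17.2) = +0.509 V.
Since Ni²⁺/Ni is the cathode and Zn²⁺/Zn the anode, E°cell = E°(Ni²⁺/Ni) − E°(Zn²⁺/Zn).
So E°(Zn²⁺/Zn) = E°(Ni²⁺/Ni) − E°cell = (-0.25) − (+0.509) = -0.76 V.

-0.76 V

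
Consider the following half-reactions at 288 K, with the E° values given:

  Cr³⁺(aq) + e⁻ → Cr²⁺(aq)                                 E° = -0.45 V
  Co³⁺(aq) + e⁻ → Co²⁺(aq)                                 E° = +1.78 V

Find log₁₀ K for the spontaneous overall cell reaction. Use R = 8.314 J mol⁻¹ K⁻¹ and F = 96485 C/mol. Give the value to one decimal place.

39.0

Cathode: Co³⁺/Co²⁺; anode: Cr³⁺/Cr²⁺. E°cell = (+1.78) − (-0.45) = +2.23 V, with n = 1.
ΔG° = −nFE° = −RT ln K, so ln K = nFE°/(RT) = (1)(96485)(+2.23) / ((8.314)(288)) = 89.859.
log₁₀ K = 89.859 / ln 10 = 39.0.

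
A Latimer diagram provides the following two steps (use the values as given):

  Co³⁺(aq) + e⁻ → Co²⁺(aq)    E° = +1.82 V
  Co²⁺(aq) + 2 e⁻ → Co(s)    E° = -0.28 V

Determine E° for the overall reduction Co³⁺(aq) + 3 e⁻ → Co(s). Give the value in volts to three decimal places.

Standard free energies of sequential steps add: ΔG°₃ = ΔG°₁ + ΔG°₂, so n₃E°₃ = n₁E°₁ + n₂E°₂.
E°₃ = (1×+1.82 + 2×-0.28) / 3 = (+1.260) / 3 = +0.420 V.
Simply averaging or adding the two E° values would be wrong; the electron-weighted sum is required.

+0.420 V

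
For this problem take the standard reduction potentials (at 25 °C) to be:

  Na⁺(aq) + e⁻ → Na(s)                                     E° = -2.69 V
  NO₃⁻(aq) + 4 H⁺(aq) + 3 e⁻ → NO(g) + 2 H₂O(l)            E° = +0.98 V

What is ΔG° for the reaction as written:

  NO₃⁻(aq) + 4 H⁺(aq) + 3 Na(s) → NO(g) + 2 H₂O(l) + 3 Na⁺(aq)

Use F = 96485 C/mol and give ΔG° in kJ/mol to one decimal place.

As written, NO₃⁻/NO is reduced (cathode) and Na⁺/Na is oxidised (anode), so E°cell = (+0.98) − (-2.69) = +3.67 V.
Balancing electrons gives n = 3.
ΔG° = −nFE° = −(3)(96485)(+3.67) = -1,062,300 J = -1062.3 kJ/mol.

-1062.3 kJ/mol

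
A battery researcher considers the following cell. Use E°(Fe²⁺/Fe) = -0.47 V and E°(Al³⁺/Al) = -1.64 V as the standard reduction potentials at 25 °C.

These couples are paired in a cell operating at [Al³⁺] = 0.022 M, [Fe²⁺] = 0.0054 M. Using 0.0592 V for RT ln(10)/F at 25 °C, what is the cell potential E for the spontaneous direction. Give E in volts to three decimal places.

+1.136 V

Fe²⁺/Fe is the cathode (higher E°), Al³⁺/Al the anode: E°cell = -0.47 − (-1.64) = +1.17 V, n = 6.
Overall: 3 Fe²⁺(aq) + 2 Al(s) → 3 Fe(s) + 2 Al³⁺(aq)
Q = [Al³⁺]^2 / ([Fe²⁺]^3); log Q = 3.488.
E = E° − (0.0592/n) log Q = +1.17 − (0.0592/6)(3.488) = +1.136 V.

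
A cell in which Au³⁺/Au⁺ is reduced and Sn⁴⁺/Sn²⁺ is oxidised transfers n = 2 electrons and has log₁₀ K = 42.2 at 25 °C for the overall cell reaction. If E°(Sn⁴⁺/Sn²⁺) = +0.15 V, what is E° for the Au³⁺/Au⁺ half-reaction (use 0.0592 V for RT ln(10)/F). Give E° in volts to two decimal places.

+1.40 V

E°cell = (0.0592/n)·log K = (0.0592/2)(42.2) = +1.249 V.
Since Au³⁺/Au⁺ is the cathode and Sn⁴⁺/Sn²⁺ the anode, E°cell = E°(Au³⁺/Au⁺) − E°(Sn⁴⁺/Sn²⁺).
So E°(Au³⁺/Au⁺) = E°cell + E°(Sn⁴⁺/Sn²⁺) = +1.249 + (+0.15) = +1.40 V.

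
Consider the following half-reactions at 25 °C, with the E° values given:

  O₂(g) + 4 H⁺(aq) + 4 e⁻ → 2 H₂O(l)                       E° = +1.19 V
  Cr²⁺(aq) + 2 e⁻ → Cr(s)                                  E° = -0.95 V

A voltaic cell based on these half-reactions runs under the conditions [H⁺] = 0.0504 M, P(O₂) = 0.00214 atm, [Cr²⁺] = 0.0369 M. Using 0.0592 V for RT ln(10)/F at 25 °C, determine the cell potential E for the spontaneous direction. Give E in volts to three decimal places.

+2.066 V

O₂/H₂O is the cathode (higher E°), Cr²⁺/Cr the anode: E°cell = +1.19 − (-0.95) = +2.14 V, n = 4.
Overall: O₂(g) + 4 H⁺(aq) + 2 Cr(s) → 2 H₂O(l) + 2 Cr²⁺(aq)
Q = [Cr²⁺]^2 / (P(O₂)·[H⁺]^4); log Q = 4.994.
E = E° − (0.0592/n) log Q = +2.14 − (0.0592/4)(4.994) = +2.066 V.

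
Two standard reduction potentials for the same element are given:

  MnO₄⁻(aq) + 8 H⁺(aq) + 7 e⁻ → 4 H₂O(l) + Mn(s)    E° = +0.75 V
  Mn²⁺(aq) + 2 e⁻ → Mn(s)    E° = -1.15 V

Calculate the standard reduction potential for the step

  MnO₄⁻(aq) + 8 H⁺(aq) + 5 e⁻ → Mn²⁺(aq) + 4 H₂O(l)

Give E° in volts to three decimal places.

+1.510 V

Sequential free energies add, so n₃E°₃ = n₁E°₁ + n₂E°₂.
With n₃ = 7, and the known step contributing 2×(-1.15) V, the unknown satisfies 5·E° = 7×(+0.75) − 2×(-1.15) = +7.550.
E° = +7.550 / 5 = +1.510 V.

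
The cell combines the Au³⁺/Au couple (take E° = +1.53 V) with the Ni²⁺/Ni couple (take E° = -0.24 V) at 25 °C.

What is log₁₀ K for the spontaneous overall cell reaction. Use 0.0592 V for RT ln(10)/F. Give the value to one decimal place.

Cathode: Au³⁺/Au; anode: Ni²⁺/Ni. E°cell = +1.77 V, n = 6.
log K = nE°cell / 0.0592 = (6)(+1.77) / 0.0592 = 179.4.

179.4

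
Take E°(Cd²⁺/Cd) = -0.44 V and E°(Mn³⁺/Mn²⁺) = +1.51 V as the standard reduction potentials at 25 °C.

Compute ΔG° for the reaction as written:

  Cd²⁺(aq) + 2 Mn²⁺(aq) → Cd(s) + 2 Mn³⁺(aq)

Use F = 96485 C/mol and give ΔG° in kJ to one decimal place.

As written, Cd²⁺/Cd is reduced (cathode) and Mn³⁺/Mn²⁺ is oxidised (anode), so E°cell = (-0.44) − (+1.51) = -1.95 V.
Balancing electrons gives n = 2.
ΔG° = −nFE° = −(2)(96485)(-1.95) = 376,292 J = +376.3 kJ.

+376.3 kJ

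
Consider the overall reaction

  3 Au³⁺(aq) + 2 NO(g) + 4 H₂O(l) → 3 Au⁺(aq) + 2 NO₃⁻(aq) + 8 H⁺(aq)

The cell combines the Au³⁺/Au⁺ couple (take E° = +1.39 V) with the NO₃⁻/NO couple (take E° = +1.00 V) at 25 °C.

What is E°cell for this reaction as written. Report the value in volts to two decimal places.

+0.39 V

The Au³⁺/Au⁺ couple has the higher reduction potential, so it is the cathode; NO₃⁻/NO is oxidised at the anode.
E°cell = E°(cathode) − E°(anode) = (+1.39) − (+1.00) = +0.39 V.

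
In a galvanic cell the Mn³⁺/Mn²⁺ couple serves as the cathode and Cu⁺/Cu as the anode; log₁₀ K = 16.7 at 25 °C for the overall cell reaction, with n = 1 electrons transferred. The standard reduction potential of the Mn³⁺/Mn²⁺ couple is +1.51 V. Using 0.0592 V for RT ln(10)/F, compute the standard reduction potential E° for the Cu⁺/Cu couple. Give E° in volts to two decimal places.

+0.52 V

E°cell = (0.0592/n)·log K = (0.0592/1)(16.7) = +0.989 V.
Since Mn³⁺/Mn²⁺ is the cathode and Cu⁺/Cu the anode, E°cell = E°(Mn³⁺/Mn²⁺) − E°(Cu⁺/Cu).
So E°(Cu⁺/Cu) = E°(Mn³⁺/Mn²⁺) − E°cell = (+1.51) − (+0.989) = +0.52 V.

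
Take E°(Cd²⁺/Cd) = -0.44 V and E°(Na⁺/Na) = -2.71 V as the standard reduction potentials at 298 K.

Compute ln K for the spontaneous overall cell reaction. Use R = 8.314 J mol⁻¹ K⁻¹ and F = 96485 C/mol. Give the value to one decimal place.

176.8

Cathode: Cd²⁺/Cd; anode: Na⁺/Na. E°cell = (-0.44) − (-2.71) = +2.27 V, with n = 2.
ΔG° = −nFE° = −RT ln K, so ln K = nFE°/(RT) = (2)(96485)(+2.27) / ((8.314)(298)) = 176.803.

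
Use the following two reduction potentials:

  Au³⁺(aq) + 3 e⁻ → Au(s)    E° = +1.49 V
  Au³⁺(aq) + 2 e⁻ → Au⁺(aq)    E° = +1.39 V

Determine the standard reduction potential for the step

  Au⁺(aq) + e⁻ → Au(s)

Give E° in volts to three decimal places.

Sequential free energies add, so n₃E°₃ = n₁E°₁ + n₂E°₂.
With n₃ = 3, and the known step contributing 2×(+1.39) V, the unknown satisfies 1·E° = 3×(+1.49) − 2×(+1.39) = +1.690.
E° = +1.690 / 1 = +1.690 V.

+1.690 V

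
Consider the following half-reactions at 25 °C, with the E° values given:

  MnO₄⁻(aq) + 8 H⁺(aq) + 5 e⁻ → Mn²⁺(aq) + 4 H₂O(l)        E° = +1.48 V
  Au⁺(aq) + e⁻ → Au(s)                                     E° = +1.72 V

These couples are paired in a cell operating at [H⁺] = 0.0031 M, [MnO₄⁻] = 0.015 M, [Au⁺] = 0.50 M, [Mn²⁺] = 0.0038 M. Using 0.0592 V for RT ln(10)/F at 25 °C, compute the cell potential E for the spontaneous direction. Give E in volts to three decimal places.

+0.453 V

Au⁺/Au is the cathode (higher E°), MnO₄⁻/Mn²⁺ the anode: E°cell = +1.72 − (+1.48) = +0.24 V, n = 5.
Overall: 5 Au⁺(aq) + Mn²⁺(aq) + 4 H₂O(l) → 5 Au(s) + MnO₄⁻(aq) + 8 H⁺(aq)
Q = [MnO₄⁻]·[H⁺]^8 / ([Au⁺]^5·[Mn²⁺]); log Q = -17.968.
E = E° − (0.0592/n) log Q = +0.24 − (0.0592/5)(-17.968) = +0.453 V.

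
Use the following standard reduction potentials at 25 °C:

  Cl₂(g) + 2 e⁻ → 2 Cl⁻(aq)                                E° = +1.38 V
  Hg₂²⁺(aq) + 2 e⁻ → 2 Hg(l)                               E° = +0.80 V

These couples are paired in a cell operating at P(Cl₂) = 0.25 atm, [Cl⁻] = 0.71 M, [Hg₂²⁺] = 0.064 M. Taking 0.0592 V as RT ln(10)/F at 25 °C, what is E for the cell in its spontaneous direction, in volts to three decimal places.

Cl₂/Cl⁻ is the cathode (higher E°), Hg₂²⁺/Hg the anode: E°cell = +1.38 − (+0.80) = +0.58 V, n = 2.
Overall: Cl₂(g) + 2 Hg(l) → 2 Cl⁻(aq) + Hg₂²⁺(aq)
Q = [Cl⁻]^2·[Hg₂²⁺] / (P(Cl₂)); log Q = -0.889.
E = E° − (0.0592/n) log Q = +0.58 − (0.0592/2)(-0.889) = +0.606 V.

+0.606 V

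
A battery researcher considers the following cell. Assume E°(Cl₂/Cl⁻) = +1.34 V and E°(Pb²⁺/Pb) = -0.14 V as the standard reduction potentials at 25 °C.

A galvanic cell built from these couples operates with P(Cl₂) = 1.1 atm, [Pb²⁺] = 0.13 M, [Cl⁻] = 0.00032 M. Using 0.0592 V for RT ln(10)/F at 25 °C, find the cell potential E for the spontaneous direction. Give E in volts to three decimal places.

+1.714 V

Cl₂/Cl⁻ is the cathode (higher E°), Pb²⁺/Pb the anode: E°cell = +1.34 − (-0.14) = +1.48 V, n = 2.
Overall: Cl₂(g) + Pb(s) → 2 Cl⁻(aq) + Pb²⁺(aq)
Q = [Cl⁻]^2·[Pb²⁺] / (P(Cl₂)); log Q = -7.917.
E = E° − (0.0592/n) log Q = +1.48 − (0.0592/2)(-7.917) = +1.714 V.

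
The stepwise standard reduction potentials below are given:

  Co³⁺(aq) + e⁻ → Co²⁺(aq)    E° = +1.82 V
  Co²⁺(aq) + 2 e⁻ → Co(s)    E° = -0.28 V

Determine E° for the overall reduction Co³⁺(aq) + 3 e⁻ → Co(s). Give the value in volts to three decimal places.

Adding the free-energy changes (−nFE°) of the two steps gives −n₃FE°₃ = −n₁FE°₁ − n₂FE°₂.
E°₃ = (1×+1.82 + 2×-0.28) / 3 = (+1.260) / 3 = +0.420 V.

+0.420 V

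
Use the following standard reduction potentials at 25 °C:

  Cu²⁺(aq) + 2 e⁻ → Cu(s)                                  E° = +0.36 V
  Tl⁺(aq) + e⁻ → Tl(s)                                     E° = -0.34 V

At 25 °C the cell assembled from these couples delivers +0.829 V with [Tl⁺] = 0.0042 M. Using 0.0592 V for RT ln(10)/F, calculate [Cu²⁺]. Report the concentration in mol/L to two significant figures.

0.40 M

Cu²⁺/Cu is the cathode, Tl⁺/Tl the anode: E°cell = +0.70 V, n = 2.
Overall reaction: Cu²⁺(aq) + 2 Tl(s) → Cu(s) + 2 Tl⁺(aq); Q = [Tl⁺]^2/[Cu²⁺]^1.
From E = E° − (0.0592/n) log Q: log Q = (E° − E)·n/0.0592 = (+0.70 − (+0.829))·2/0.0592 = -4.3581.
So 1·log[Cu²⁺] = 2·log(0.0042) − log Q = -4.7535 − (-4.3581) = -0.3954; [Cu²⁺] = 10^(-0.3954) ≈ 0.40 M.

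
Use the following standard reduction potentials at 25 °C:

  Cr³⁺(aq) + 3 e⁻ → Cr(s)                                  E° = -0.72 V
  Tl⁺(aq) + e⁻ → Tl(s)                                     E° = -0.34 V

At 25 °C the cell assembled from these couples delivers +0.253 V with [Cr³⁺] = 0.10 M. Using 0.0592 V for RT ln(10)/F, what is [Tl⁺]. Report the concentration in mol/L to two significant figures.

Tl⁺/Tl is the cathode, Cr³⁺/Cr the anode: E°cell = +0.38 V, n = 3.
Overall reaction: 3 Tl⁺(aq) + Cr(s) → 3 Tl(s) + Cr³⁺(aq); Q = [Cr³⁺]^1/[Tl⁺]^3.
From E = E° − (0.0592/n) log Q: log Q = (E° − E)·n/0.0592 = (+0.38 − (+0.253))·3/0.0592 = 6.4358.
So 3·log[Tl⁺] = 1·log(0.1) − log Q = -1.0000 − (6.4358) = -7.4358; log[Tl⁺] = -7.4358 / 3 = -2.4786; [Tl⁺] = 10^(-2.4786) ≈ 0.0033 M.

0.0033 M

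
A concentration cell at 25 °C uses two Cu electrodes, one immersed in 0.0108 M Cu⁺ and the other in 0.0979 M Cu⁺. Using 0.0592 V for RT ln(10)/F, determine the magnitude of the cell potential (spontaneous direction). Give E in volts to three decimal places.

For a concentration cell E°cell = 0. The 0.0979 M side is the cathode (reduction is favoured where [Cu⁺] is higher).
With n = 1, E = −(0.0592/1) log([Cu⁺]ₐₙ/[Cu⁺]꜀ₐₜ) = −(0.0592/1) log(0.0108/0.0979) = −(0.0592/1)(-0.957) = +0.057 V.

+0.057 V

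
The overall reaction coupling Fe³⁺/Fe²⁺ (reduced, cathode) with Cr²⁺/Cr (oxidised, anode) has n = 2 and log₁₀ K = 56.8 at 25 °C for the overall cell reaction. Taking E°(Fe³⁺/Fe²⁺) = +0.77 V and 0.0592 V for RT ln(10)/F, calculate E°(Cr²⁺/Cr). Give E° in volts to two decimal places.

E°cell = (0.0592/n)·log K = (0.0592/2)(56.8) = +1.681 V.
Since Fe³⁺/Fe²⁺ is the cathode and Cr²⁺/Cr the anode, E°cell = E°(Fe³⁺/Fe²⁺) − E°(Cr²⁺/Cr).
So E°(Cr²⁺/Cr) = E°(Fe³⁺/Fe²⁺) − E°cell = (+0.77) − (+1.681) = -0.91 V.

-0.91 V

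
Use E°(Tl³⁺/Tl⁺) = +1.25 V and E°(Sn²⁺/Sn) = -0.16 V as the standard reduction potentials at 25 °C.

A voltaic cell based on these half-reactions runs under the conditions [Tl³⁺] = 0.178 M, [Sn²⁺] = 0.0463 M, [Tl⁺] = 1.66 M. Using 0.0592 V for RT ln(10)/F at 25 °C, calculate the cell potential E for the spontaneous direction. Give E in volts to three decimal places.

+1.421 V

Tl³⁺/Tl⁺ is the cathode (higher E°), Sn²⁺/Sn the anode: E°cell = +1.25 − (-0.16) = +1.41 V, n = 2.
Overall: Tl³⁺(aq) + Sn(s) → Tl⁺(aq) + Sn²⁺(aq)
Q = [Tl⁺]·[Sn²⁺] / ([Tl³⁺]); log Q = -0.365.
E = E° − (0.0592/n) log Q = +1.41 − (0.0592/2)(-0.365) = +1.421 V.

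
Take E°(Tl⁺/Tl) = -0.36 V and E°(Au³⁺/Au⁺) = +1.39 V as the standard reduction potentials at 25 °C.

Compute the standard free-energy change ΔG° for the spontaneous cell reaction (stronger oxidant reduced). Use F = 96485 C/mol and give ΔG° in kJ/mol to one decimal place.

Au³⁺/Au⁺ (E° = +1.39 V) is the cathode; Tl⁺/Tl (E° = -0.36 V) is the anode, so E°cell = +1.75 V.
Balancing electrons gives n = 2 (lcm of 2 and 1).
ΔG° = −nFE° = −(2)(96485)(+1.75) = -337,698 J = -337.7 kJ/mol.

-337.7 kJ/mol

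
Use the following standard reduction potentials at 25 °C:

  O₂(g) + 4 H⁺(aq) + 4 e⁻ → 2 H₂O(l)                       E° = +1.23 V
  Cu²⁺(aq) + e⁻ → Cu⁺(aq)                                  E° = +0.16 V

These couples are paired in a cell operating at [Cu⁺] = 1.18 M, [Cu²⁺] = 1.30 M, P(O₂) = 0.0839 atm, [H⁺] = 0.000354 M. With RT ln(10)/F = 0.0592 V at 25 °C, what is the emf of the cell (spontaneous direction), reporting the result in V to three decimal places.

+0.847 V

O₂/H₂O is the cathode (higher E°), Cu²⁺/Cu⁺ the anode: E°cell = +1.23 − (+0.16) = +1.07 V, n = 4.
Overall: O₂(g) + 4 H⁺(aq) + 4 Cu⁺(aq) → 2 H₂O(l) + 4 Cu²⁺(aq)
Q = [Cu²⁺]^4 / (P(O₂)·[H⁺]^4·[Cu⁺]^4); log Q = 15.048.
E = E° − (0.0592/n) log Q = +1.07 − (0.0592/4)(15.048) = +0.847 V.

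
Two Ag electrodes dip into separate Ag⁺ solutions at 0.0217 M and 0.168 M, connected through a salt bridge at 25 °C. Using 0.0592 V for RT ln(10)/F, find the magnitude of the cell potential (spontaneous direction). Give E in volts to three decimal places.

+0.053 V

For a concentration cell E°cell = 0. The 0.168 M side is the cathode (reduction is favoured where [Ag⁺] is higher).
With n = 1, E = −(0.0592/1) log([Ag⁺]ₐₙ/[Ag⁺]꜀ₐₜ) = −(0.0592/1) log(0.0217/0.168) = −(0.0592/1)(-0.889) = +0.053 V.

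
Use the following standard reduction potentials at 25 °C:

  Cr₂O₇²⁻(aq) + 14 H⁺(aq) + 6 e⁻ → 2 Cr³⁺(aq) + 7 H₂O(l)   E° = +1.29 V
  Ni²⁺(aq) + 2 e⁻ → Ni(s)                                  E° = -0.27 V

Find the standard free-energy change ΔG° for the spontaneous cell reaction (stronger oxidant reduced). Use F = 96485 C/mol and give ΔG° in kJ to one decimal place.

-903.1 kJ

Cr₂O₇²⁻/Cr³⁺ (E° = +1.29 V) is the cathode; Ni²⁺/Ni (E° = -0.27 V) is the anode, so E°cell = +1.56 V.
Balancing electrons gives n = 6 (lcm of 6 and 2).
ΔG° = −nFE° = −(6)(96485)(+1.56) = -903,100 J = -903.1 kJ.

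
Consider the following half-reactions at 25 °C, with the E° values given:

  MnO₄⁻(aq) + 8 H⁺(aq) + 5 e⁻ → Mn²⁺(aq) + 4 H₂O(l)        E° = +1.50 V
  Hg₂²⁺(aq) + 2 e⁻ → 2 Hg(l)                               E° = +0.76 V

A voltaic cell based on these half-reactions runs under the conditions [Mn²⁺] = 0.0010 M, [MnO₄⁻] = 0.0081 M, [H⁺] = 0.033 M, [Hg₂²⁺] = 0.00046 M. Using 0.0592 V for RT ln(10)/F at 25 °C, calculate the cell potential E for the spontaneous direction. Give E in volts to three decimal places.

+0.709 V

MnO₄⁻/Mn²⁺ is the cathode (higher E°), Hg₂²⁺/Hg the anode: E°cell = +1.50 − (+0.76) = +0.74 V, n = 10.
Overall: 2 MnO₄⁻(aq) + 16 H⁺(aq) + 10 Hg(l) → 2 Mn²⁺(aq) + 8 H₂O(l) + 5 Hg₂²⁺(aq)
Q = [Mn²⁺]^2·[Hg₂²⁺]^5 / ([MnO₄⁻]^2·[H⁺]^16); log Q = 5.201.
E = E° − (0.0592/n) log Q = +0.74 − (0.0592/10)(5.201) = +0.709 V.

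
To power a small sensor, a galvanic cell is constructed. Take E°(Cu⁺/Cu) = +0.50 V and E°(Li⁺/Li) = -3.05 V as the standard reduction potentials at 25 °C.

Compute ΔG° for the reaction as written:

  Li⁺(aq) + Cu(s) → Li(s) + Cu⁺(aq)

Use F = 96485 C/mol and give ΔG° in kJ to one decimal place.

As written, Li⁺/Li is reduced (cathode) and Cu⁺/Cu is oxidised (anode), so E°cell = (-3.05) − (+0.50) = -3.55 V.
Balancing electrons gives n = 1.
ΔG° = −nFE° = −(1)(96485)(-3.55) = 342,522 J = +342.5 kJ.

+342.5 kJ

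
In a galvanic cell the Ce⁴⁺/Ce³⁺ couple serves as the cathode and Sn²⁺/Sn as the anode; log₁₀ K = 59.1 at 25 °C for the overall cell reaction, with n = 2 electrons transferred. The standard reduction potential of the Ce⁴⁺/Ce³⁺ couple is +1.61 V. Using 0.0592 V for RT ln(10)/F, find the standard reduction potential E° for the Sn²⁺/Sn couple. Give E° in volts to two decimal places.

E°cell = (0.0592/n)·log K = (0.0592/2)(59.1) = +1.749 V.
Since Ce⁴⁺/Ce³⁺ is the cathode and Sn²⁺/Sn the anode, E°cell = E°(Ce⁴⁺/Ce³⁺) − E°(Sn²⁺/Sn).
So E°(Sn²⁺/Sn) = E°(Ce⁴⁺/Ce³⁺) − E°cell = (+1.61) − (+1.749) = -0.14 V.

-0.14 V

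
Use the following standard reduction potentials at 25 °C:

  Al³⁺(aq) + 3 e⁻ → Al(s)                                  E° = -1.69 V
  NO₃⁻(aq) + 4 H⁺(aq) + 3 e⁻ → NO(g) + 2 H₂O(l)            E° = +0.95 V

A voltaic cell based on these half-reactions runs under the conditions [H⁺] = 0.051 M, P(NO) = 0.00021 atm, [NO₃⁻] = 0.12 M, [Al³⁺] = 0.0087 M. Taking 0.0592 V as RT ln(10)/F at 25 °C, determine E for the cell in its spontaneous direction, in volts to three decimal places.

NO₃⁻/NO is the cathode (higher E°), Al³⁺/Al the anode: E°cell = +0.95 − (-1.69) = +2.64 V, n = 3.
Overall: NO₃⁻(aq) + 4 H⁺(aq) + Al(s) → NO(g) + 2 H₂O(l) + Al³⁺(aq)
Q = P(NO)·[Al³⁺] / ([NO₃⁻]·[H⁺]^4); log Q = 0.352.
E = E° − (0.0592/n) log Q = +2.64 − (0.0592/3)(0.352) = +2.633 V.

+2.633 V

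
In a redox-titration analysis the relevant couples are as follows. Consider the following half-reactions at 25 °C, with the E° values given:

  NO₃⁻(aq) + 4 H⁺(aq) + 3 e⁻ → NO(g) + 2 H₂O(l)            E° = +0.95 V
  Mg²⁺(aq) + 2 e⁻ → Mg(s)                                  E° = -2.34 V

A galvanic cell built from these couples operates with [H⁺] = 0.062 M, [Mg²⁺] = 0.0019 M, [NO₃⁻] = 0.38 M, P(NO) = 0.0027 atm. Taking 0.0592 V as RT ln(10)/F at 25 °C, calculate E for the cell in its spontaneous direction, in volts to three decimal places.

+3.318 V

NO₃⁻/NO is the cathode (higher E°), Mg²⁺/Mg the anode: E°cell = +0.95 − (-2.34) = +3.29 V, n = 6.
Overall: 2 NO₃⁻(aq) + 8 H⁺(aq) + 3 Mg(s) → 2 NO(g) + 4 H₂O(l) + 3 Mg²⁺(aq)
Q = P(NO)^2·[Mg²⁺]^3 / ([NO₃⁻]^2·[H⁺]^8); log Q = -2.800.
E = E° − (0.0592/n) log Q = +3.29 − (0.0592/6)(-2.800) = +3.318 V.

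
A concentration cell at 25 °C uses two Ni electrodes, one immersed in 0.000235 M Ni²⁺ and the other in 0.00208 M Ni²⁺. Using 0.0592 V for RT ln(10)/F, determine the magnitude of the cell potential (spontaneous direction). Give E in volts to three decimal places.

+0.028 V

For a concentration cell E°cell = 0. The 0.00208 M side is the cathode (reduction is favoured where [Ni²⁺] is higher).
With n = 2, E = −(0.0592/2) log([Ni²⁺]ₐₙ/[Ni²⁺]꜀ₐₜ) = −(0.0592/2) log(0.000235/0.00208) = −(0.0592/2)(-0.947) = +0.028 V.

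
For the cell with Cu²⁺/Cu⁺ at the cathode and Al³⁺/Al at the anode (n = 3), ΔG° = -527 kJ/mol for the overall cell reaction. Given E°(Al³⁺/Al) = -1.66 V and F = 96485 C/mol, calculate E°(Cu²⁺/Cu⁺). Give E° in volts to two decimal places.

E°cell = −ΔG°/(nF) = −(-527×10³)/((3)(96485)) = +1.821 V.
Since Cu²⁺/Cu⁺ is the cathode and Al³⁺/Al the anode, E°cell = E°(Cu²⁺/Cu⁺) − E°(Al³⁺/Al).
So E°(Cu²⁺/Cu⁺) = E°cell + E°(Al³⁺/Al) = +1.821 + (-1.66) = +0.16 V.

+0.16 V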